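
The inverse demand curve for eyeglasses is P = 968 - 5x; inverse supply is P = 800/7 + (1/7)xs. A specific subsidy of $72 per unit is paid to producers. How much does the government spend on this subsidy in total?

Government cost = $12960

Pre-subsidy: 968 - 5x = 800/7 + (1/7)x gives x* = 166 and P* = 138.
With the subsidy, sellers receive Ps = Pb + 72 for each unit, where Pb is the price buyers pay.
On the curves, Pb = 968 - 5x and Ps = 800/7 + (1/7)x; the wedge Ps − Pb = 72 gives 800/7 + (1/7)x − (968 - 5x) = 72, so x' = 180.
Then Pb = 968 − 5·180 = 68 and Ps = 800/7 + (1/7)·180 = 140.
Government outlay = subsidy × quantity = 72 × 180 = 12960.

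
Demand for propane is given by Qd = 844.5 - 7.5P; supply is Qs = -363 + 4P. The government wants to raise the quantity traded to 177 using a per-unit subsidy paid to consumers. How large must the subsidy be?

Required subsidy s = 46 per unit

At Q = 177, invert demand for the buyer price: Pb = (844.5 − 177)/7.5 = 89; invert supply for the seller price: Ps = (177 − (-363))/4 = 135.
The subsidy must fill the gap: s = Ps − Pb = 135 − 89 = 46.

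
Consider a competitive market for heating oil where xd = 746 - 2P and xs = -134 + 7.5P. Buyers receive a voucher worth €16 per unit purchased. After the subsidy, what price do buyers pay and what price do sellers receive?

Pre-subsidy: 746 - 2P = -134 + 7.5P gives P* = 1760/19, x* = 10654/19.
With the rebate, buyers effectively pay Pb = Ps − 16, where Ps is the price sellers receive.
Demand in terms of Ps becomes xd = 746 − 2(Ps − 16) = 778 - 2Ps. Setting this equal to supply: 778 - 2Ps = -134 + 7.5Ps, so Ps = 96.
Buyers pay Pb = 96 − 16 = 80; x' = -134 + 7.5·96 = 586.

Buyers pay €80; sellers receive €96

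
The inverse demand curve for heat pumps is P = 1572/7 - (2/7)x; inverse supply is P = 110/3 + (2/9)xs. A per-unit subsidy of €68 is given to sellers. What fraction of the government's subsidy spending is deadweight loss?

DWL / government spending = 357/2687

Pre-subsidy: 1572/7 - (2/7)x = 110/3 + (2/9)x gives x* = 369.9375 and P* = 118.875.
With the subsidy, sellers receive Ps = Pb + 68 for each unit, where Pb is the price buyers pay.
On the curves, Pb = 1572/7 - (2/7)x and Ps = 110/3 + (2/9)x; the wedge Ps − Pb = 68 gives 110/3 + (2/9)x − (1572/7 - (2/7)x) = 68, so x' = 503.8125.
Then Pb = 1572/7 − (2/7)·503.8125 = 80.625 and Ps = 110/3 + (2/9)·503.8125 = 148.625.
ΔCS = ½(369.9375 + 503.8125)(118.875 − 80.625) = 16710.46875; ΔPS = ½(369.9375 + 503.8125)(148.625 − 118.875) = 12997.03125.
Government spending = 68 × 503.8125 = 34259.25.
DWL = ½ × 68 × (503.8125 − 369.9375) = 4551.75; fraction = 4551.75 / 34259.25 = 357/2687.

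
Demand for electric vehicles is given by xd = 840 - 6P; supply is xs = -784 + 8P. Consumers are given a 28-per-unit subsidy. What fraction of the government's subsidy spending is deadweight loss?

Pre-subsidy: 840 - 6P = -784 + 8P gives P* = 116, x* = 144.
With the rebate, buyers effectively pay Pb = Ps − 28, where Ps is the price sellers receive.
Demand in terms of Ps becomes xd = 840 − 6(Ps − 28) = 1008 - 6Ps. Setting this equal to supply: 1008 - 6Ps = -784 + 8Ps, so Ps = 128.
Buyers pay Pb = 128 − 28 = 100; x' = -784 + 8·128 = 240.
ΔCS = ½(144 + 240)(116 − 100) = 3072; ΔPS = ½(144 + 240)(128 − 116) = 2304.
Government spending = 28 × 240 = 6720.
DWL = ½ × 28 × (240 − 144) = 1344; fraction = 1344 / 6720 = 0.2.

DWL / government spending = 0.2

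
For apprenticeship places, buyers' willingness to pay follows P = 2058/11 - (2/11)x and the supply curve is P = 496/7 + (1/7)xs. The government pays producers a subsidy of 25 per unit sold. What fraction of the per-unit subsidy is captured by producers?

Pre-subsidy: 2058/11 - (2/11)x = 496/7 + (1/7)x gives x* = 358 and P* = 122.
With the subsidy, sellers receive Ps = Pb + 25 for each unit, where Pb is the price buyers pay.
On the curves, Pb = 2058/11 - (2/11)x and Ps = 496/7 + (1/7)x; the wedge Ps − Pb = 25 gives 496/7 + (1/7)x − (2058/11 - (2/11)x) = 25, so x' = 435.
Then Pb = 2058/11 − (2/11)·435 = 108 and Ps = 496/7 + (1/7)·435 = 133.
Buyers' price falls by P* − Pb = 122 − 108 = 14; sellers' price rises by Ps − P* = 133 − 122 = 11.
So producers capture 11/25 = 0.44 of each unit of subsidy.

Producer share = 0.44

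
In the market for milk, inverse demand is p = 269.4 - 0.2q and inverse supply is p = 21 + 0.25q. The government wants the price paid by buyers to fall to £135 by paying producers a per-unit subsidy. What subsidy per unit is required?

At a buyer price of 135, quantity demanded is 1347 − 5·135 = 672.
Sellers supply 672 only when they receive ps = 21 + 0.25·672 = 189.
s = ps − pb = 189 − 135 = 54.

Required subsidy s = £54 per unit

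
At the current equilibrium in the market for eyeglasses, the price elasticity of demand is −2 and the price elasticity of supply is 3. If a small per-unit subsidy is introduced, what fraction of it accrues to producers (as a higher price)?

Producer share = 0.4

For a small subsidy around the equilibrium, the benefit split depends on the relative slopes, which at a point are proportional to the elasticities.
Buyer share = εs/(εs + |εd|) = 3/(3 + 2) = 0.6; seller share = |εd|/(εs + |εd|) = 0.4.
So producers capture 0.4 of the subsidy.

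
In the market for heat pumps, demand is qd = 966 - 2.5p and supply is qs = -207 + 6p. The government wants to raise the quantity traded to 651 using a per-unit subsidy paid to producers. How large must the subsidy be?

Required subsidy s = 17 per unit

At q = 651, invert demand for the buyer price: pb = (966 − 651)/2.5 = 126; invert supply for the seller price: ps = (651 − (-207))/6 = 143.
The subsidy must fill the gap: s = ps − pb = 143 − 126 = 17.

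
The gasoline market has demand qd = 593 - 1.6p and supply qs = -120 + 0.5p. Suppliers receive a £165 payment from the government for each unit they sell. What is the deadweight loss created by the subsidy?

Pre-subsidy: 593 - 1.6p = -120 + 0.5p gives p* = 7130/21, q* = 1045/21.
With the subsidy, sellers receive ps = pb + 165 for each unit, where pb is the price buyers pay.
Supply in terms of pb becomes qs = -120 + 0.5(pb + 165) = -37.5 + 0.5pb. Setting this equal to demand: 593 - 1.6pb = -37.5 + 0.5pb, so pb = 6305/21.
Sellers receive ps = 6305/21 + 165 = 9770/21; q' = 593 − 1.6·(6305/21) = 2365/21.
The subsidy expands output by 2365/21 − 1045/21 = 440/7 past the efficient level; on those units the gap between marginal cost and willingness to pay runs from 0 up to 165.
DWL = ½ × 165 × 440/7 = 36300/7.

Deadweight loss = 36300/7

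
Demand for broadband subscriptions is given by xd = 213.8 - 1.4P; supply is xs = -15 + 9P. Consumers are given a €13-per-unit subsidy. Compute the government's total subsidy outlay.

Pre-subsidy: 213.8 - 1.4P = -15 + 9P gives P* = 22, x* = 183.
With the rebate, buyers effectively pay Pb = Ps − 13, where Ps is the price sellers receive.
Demand in terms of Ps becomes xd = 213.8 − 1.4(Ps − 13) = 232 - 1.4Ps. Setting this equal to supply: 232 - 1.4Ps = -15 + 9Ps, so Ps = 23.75.
Buyers pay Pb = 23.75 − 13 = 10.75; x' = -15 + 9·23.75 = 198.75.
Government outlay = subsidy × quantity = 13 × 198.75 = 2583.75.

Government cost = €2583.75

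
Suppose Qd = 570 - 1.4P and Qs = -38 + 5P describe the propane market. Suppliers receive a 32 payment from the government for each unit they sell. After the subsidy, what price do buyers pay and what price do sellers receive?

Pre-subsidy: 570 - 1.4P = -38 + 5P gives P* = 95, Q* = 437.
With the subsidy, sellers receive Ps = Pb + 32 for each unit, where Pb is the price buyers pay.
Supply in terms of Pb becomes Qs = -38 + 5(Pb + 32) = 122 + 5Pb. Setting this equal to demand: 570 - 1.4Pb = 122 + 5Pb, so Pb = 70.
Sellers receive Ps = 70 + 32 = 102; Q' = 570 − 1.4·70 = 472.

Buyers pay 70; sellers receive 102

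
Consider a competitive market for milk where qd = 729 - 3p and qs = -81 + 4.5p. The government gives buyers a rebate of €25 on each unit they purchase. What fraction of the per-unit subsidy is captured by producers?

Pre-subsidy: 729 - 3p = -81 + 4.5p gives p* = 108, q* = 405.
With the rebate, buyers effectively pay pb = ps − 25, where ps is the price sellers receive.
Demand in terms of ps becomes qd = 729 − 3(ps − 25) = 804 - 3ps. Setting this equal to supply: 804 - 3ps = -81 + 4.5ps, so ps = 118.
Buyers pay pb = 118 − 25 = 93; q' = -81 + 4.5·118 = 450.
Buyers' price falls by p* − pb = 108 − 93 = 15; sellers' price rises by ps − p* = 118 − 108 = 10.
So producers capture 10/25 = 0.4 of each unit of subsidy.

Producer share = 0.4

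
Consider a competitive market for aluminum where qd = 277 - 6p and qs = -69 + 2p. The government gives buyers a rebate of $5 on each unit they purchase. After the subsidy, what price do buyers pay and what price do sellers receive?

Pre-subsidy: 277 - 6p = -69 + 2p gives p* = 43.25, q* = 17.5.
With the rebate, buyers effectively pay pb = ps − 5, where ps is the price sellers receive.
Demand in terms of ps becomes qd = 277 − 6(ps − 5) = 307 - 6ps. Setting this equal to supply: 307 - 6ps = -69 + 2ps, so ps = 47.
Buyers pay pb = 47 − 5 = 42; q' = -69 + 2·47 = 25.

Buyers pay $42; sellers receive $47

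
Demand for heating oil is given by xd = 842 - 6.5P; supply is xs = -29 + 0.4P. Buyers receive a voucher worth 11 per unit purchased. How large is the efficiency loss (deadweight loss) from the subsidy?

Pre-subsidy: 842 - 6.5P = -29 + 0.4P gives P* = 8710/69, x* = 1483/69.
With the rebate, buyers effectively pay Pb = Ps − 11, where Ps is the price sellers receive.
Demand in terms of Ps becomes xd = 842 − 6.5(Ps − 11) = 913.5 - 6.5Ps. Setting this equal to supply: 913.5 - 6.5Ps = -29 + 0.4Ps, so Ps = 9425/69.
Buyers pay Pb = 9425/69 − 11 = 8666/69; x' = -29 + 0.4·(9425/69) = 1769/69.
The subsidy expands output by 1769/69 − 1483/69 = 286/69 past the efficient level; on those units the gap between marginal cost and willingness to pay runs from 0 up to 11.
DWL = ½ × 11 × 286/69 = 1573/69.

Deadweight loss = 1573/69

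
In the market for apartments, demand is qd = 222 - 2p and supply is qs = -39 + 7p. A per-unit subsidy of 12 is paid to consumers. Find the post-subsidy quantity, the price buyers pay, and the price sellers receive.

Pre-subsidy: 222 - 2p = -39 + 7p gives p* = 29, q* = 164.
With the rebate, buyers effectively pay pb = ps − 12, where ps is the price sellers receive.
Demand in terms of ps becomes qd = 222 − 2(ps − 12) = 246 - 2ps. Setting this equal to supply: 246 - 2ps = -39 + 7ps, so ps = 95/3.
Buyers pay pb = 95/3 − 12 = 59/3; q' = -39 + 7·(95/3) = 548/3.

q' = 548/3; buyers pay 59/3; sellers receive 95/3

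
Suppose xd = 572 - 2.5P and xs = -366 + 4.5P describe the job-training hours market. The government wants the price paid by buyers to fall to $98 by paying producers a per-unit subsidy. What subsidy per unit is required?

Required subsidy s = $56 per unit

At a buyer price of 98, quantity demanded is 572 − 2.5·98 = 327.
Sellers supply 327 only when they receive Ps with -366 + 4.5·Ps = 327, i.e. Ps = 154.
s = Ps − Pb = 154 − 98 = 56.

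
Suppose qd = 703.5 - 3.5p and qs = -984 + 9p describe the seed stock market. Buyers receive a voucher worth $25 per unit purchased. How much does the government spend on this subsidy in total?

Government cost = $7350

Pre-subsidy: 703.5 - 3.5p = -984 + 9p gives p* = 135, q* = 231.
With the rebate, buyers effectively pay pb = ps − 25, where ps is the price sellers receive.
Demand in terms of ps becomes qd = 703.5 − 3.5(ps − 25) = 791 - 3.5ps. Setting this equal to supply: 791 - 3.5ps = -984 + 9ps, so ps = 142.
Buyers pay pb = 142 − 25 = 117; q' = -984 + 9·142 = 294.
Government outlay = subsidy × quantity = 25 × 294 = 7350.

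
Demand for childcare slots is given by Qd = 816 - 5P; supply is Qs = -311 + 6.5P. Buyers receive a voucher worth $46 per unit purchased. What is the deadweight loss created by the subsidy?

Deadweight loss = $2990

Pre-subsidy: 816 - 5P = -311 + 6.5P gives P* = 98, Q* = 326.
With the rebate, buyers effectively pay Pb = Ps − 46, where Ps is the price sellers receive.
Demand in terms of Ps becomes Qd = 816 − 5(Ps − 46) = 1046 - 5Ps. Setting this equal to supply: 1046 - 5Ps = -311 + 6.5Ps, so Ps = 118.
Buyers pay Pb = 118 − 46 = 72; Q' = -311 + 6.5·118 = 456.
The subsidy expands output by 456 − 326 = 130 past the efficient level; on those units the gap between marginal cost and willingness to pay runs from 0 up to 46.
DWL = ½ × 46 × 130 = 2990.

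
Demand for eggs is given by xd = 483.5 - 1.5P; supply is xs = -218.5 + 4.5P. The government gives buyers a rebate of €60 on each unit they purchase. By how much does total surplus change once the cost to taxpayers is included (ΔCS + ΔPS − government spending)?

Pre-subsidy: 483.5 - 1.5P = -218.5 + 4.5P gives P* = 117, x* = 308.
With the rebate, buyers effectively pay Pb = Ps − 60, where Ps is the price sellers receive.
Demand in terms of Ps becomes xd = 483.5 − 1.5(Ps − 60) = 573.5 - 1.5Ps. Setting this equal to supply: 573.5 - 1.5Ps = -218.5 + 4.5Ps, so Ps = 132.
Buyers pay Pb = 132 − 60 = 72; x' = -218.5 + 4.5·132 = 375.5.
ΔCS = ½(308 + 375.5)(117 − 72) = 15378.75; ΔPS = ½(308 + 375.5)(132 − 117) = 5126.25.
Government spending = 60 × 375.5 = 22530.
Net change = 15378.75 + 5126.25 − 22530 = -2025. The loss equals the DWL triangle ½·60·67.5.

Net change in total surplus = -€2025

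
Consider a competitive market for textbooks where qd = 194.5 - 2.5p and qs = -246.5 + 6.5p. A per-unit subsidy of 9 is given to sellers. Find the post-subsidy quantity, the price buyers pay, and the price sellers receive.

Pre-subsidy: 194.5 - 2.5p = -246.5 + 6.5p gives p* = 49, q* = 72.
With the subsidy, sellers receive ps = pb + 9 for each unit, where pb is the price buyers pay.
Supply in terms of pb becomes qs = -246.5 + 6.5(pb + 9) = -188 + 6.5pb. Setting this equal to demand: 194.5 - 2.5pb = -188 + 6.5pb, so pb = 42.5.
Sellers receive ps = 42.5 + 9 = 51.5; q' = 194.5 − 2.5·42.5 = 88.25.

q' = 88.25; buyers pay 42.5; sellers receive 51.5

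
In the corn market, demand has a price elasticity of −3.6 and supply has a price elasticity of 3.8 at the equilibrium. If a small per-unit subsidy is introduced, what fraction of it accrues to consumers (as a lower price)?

Consumer share = 19/37

For a small subsidy around the equilibrium, the benefit split depends on the relative slopes, which at a point are proportional to the elasticities.
Buyer share = εs/(εs + |εd|) = 3.8/(3.8 + 3.6) = 19/37; seller share = |εd|/(εs + |εd|) = 18/37.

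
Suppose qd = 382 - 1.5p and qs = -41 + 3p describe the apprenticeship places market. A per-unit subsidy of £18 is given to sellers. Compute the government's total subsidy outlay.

Pre-subsidy: 382 - 1.5p = -41 + 3p gives p* = 94, q* = 241.
With the subsidy, sellers receive ps = pb + 18 for each unit, where pb is the price buyers pay.
Supply in terms of pb becomes qs = -41 + 3(pb + 18) = 13 + 3pb. Setting this equal to demand: 382 - 1.5pb = 13 + 3pb, so pb = 82.
Sellers receive ps = 82 + 18 = 100; q' = 382 − 1.5·82 = 259.
Government outlay = subsidy × quantity = 18 × 259 = 4662.

Government cost = £4662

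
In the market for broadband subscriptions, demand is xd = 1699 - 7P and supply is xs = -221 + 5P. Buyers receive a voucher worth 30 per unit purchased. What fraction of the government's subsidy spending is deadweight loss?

DWL / government spending = 175/2666

Pre-subsidy: 1699 - 7P = -221 + 5P gives P* = 160, x* = 579.
With the rebate, buyers effectively pay Pb = Ps − 30, where Ps is the price sellers receive.
Demand in terms of Ps becomes xd = 1699 − 7(Ps − 30) = 1909 - 7Ps. Setting this equal to supply: 1909 - 7Ps = -221 + 5Ps, so Ps = 177.5.
Buyers pay Pb = 177.5 − 30 = 147.5; x' = -221 + 5·177.5 = 666.5.
ΔCS = ½(579 + 666.5)(160 − 147.5) = 7784.375; ΔPS = ½(579 + 666.5)(177.5 − 160) = 10898.125.
Government spending = 30 × 666.5 = 19995.
DWL = ½ × 30 × (666.5 − 579) = 1312.5; fraction = 1312.5 / 19995 = 175/2666.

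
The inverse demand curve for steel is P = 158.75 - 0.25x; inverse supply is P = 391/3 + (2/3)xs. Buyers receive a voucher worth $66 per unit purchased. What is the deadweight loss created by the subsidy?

Pre-subsidy: 158.75 - 0.25x = 391/3 + (2/3)x gives x* = 31 and P* = 151.
With the rebate, buyers effectively pay Pb = Ps − 66, where Ps is the price sellers receive.
On the curves, Pb = 158.75 - 0.25x and Ps = 391/3 + (2/3)x; the wedge Ps − Pb = 66 gives 391/3 + (2/3)x − (158.75 - 0.25x) = 66, so x' = 103.
Then Pb = 158.75 − 0.25·103 = 133 and Ps = 391/3 + (2/3)·103 = 199.
The subsidy expands output by 103 − 31 = 72 past the efficient level; on those units the gap between marginal cost and willingness to pay runs from 0 up to 66.
DWL = ½ × 66 × 72 = 2376.

Deadweight loss = $2376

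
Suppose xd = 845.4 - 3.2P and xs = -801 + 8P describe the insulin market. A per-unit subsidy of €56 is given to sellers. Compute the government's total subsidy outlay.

Government cost = €28168

Pre-subsidy: 845.4 - 3.2P = -801 + 8P gives P* = 147, x* = 375.
With the subsidy, sellers receive Ps = Pb + 56 for each unit, where Pb is the price buyers pay.
Supply in terms of Pb becomes xs = -801 + 8(Pb + 56) = -353 + 8Pb. Setting this equal to demand: 845.4 - 3.2Pb = -353 + 8Pb, so Pb = 107.
Sellers receive Ps = 107 + 56 = 163; x' = 845.4 − 3.2·107 = 503.
Government outlay = subsidy × quantity = 56 × 503 = 28168.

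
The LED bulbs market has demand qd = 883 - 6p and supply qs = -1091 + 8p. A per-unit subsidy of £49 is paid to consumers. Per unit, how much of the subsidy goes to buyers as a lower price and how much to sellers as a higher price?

Pre-subsidy: 883 - 6p = -1091 + 8p gives p* = 141, q* = 37.
With the rebate, buyers effectively pay pb = ps − 49, where ps is the price sellers receive.
Demand in terms of ps becomes qd = 883 − 6(ps − 49) = 1177 - 6ps. Setting this equal to supply: 1177 - 6ps = -1091 + 8ps, so ps = 162.
Buyers pay pb = 162 − 49 = 113; q' = -1091 + 8·162 = 205.
Buyers' price falls by p* − pb = 141 − 113 = 28; sellers' price rises by ps − p* = 162 − 141 = 21.

Buyers gain £28 per unit; sellers gain £21 per unit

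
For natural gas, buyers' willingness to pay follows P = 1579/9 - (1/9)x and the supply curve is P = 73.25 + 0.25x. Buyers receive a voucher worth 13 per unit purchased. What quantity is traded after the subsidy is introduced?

Pre-subsidy: 1579/9 - (1/9)x = 73.25 + 0.25x gives x* = 283 and P* = 144.
With the rebate, buyers effectively pay Pb = Ps − 13, where Ps is the price sellers receive.
On the curves, Pb = 1579/9 - (1/9)x and Ps = 73.25 + 0.25x; the wedge Ps − Pb = 13 gives 73.25 + 0.25x − (1579/9 - (1/9)x) = 13, so x' = 319.
Then Pb = 1579/9 − (1/9)·319 = 140 and Ps = 73.25 + 0.25·319 = 153.

x' = 319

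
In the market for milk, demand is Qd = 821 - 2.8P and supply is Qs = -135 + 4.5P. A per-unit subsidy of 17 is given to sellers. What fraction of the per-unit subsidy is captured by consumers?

Pre-subsidy: 821 - 2.8P = -135 + 4.5P gives P* = 9560/73, Q* = 33165/73.
With the subsidy, sellers receive Ps = Pb + 17 for each unit, where Pb is the price buyers pay.
Supply in terms of Pb becomes Qs = -135 + 4.5(Pb + 17) = -58.5 + 4.5Pb. Setting this equal to demand: 821 - 2.8Pb = -58.5 + 4.5Pb, so Pb = 8795/73.
Sellers receive Ps = 8795/73 + 17 = 10036/73; Q' = 821 − 2.8·(8795/73) = 35307/73.
Buyers' price falls by P* − Pb = 9560/73 − 8795/73 = 765/73; sellers' price rises by Ps − P* = 10036/73 − 9560/73 = 476/73.
So consumers capture (765/73)/17 = 45/73 of each unit of subsidy.

Consumer share = 45/73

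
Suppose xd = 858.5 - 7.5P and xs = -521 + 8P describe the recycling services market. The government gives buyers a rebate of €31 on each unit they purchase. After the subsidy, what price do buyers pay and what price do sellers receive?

Buyers pay €73; sellers receive €104

Pre-subsidy: 858.5 - 7.5P = -521 + 8P gives P* = 89, x* = 191.
With the rebate, buyers effectively pay Pb = Ps − 31, where Ps is the price sellers receive.
Demand in terms of Ps becomes xd = 858.5 − 7.5(Ps − 31) = 1091 - 7.5Ps. Setting this equal to supply: 1091 - 7.5Ps = -521 + 8Ps, so Ps = 104.
Buyers pay Pb = 104 − 31 = 73; x' = -521 + 8·104 = 311.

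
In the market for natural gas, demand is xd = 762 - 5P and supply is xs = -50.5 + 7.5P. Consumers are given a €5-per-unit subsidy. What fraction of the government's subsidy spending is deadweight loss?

DWL / government spending = 15/904

Pre-subsidy: 762 - 5P = -50.5 + 7.5P gives P* = 65, x* = 437.
With the rebate, buyers effectively pay Pb = Ps − 5, where Ps is the price sellers receive.
Demand in terms of Ps becomes xd = 762 − 5(Ps − 5) = 787 - 5Ps. Setting this equal to supply: 787 - 5Ps = -50.5 + 7.5Ps, so Ps = 67.
Buyers pay Pb = 67 − 5 = 62; x' = -50.5 + 7.5·67 = 452.
ΔCS = ½(437 + 452)(65 − 62) = 1333.5; ΔPS = ½(437 + 452)(67 − 65) = 889.
Government spending = 5 × 452 = 2260.
DWL = ½ × 5 × (452 − 437) = 37.5; fraction = 37.5 / 2260 = 15/904.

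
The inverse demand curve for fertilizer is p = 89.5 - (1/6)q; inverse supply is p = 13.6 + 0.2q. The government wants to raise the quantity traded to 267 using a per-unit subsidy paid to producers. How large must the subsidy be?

Required subsidy s = 22 per unit

At q = 267, from the demand curve buyers pay pb = 89.5 − (1/6)·267 = 45; from the supply curve sellers need ps = 13.6 + 0.2·267 = 67.
The subsidy must fill the gap: s = ps − pb = 67 − 45 = 22.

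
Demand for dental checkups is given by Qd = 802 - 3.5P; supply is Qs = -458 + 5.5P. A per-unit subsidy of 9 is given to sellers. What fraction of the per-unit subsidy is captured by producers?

Pre-subsidy: 802 - 3.5P = -458 + 5.5P gives P* = 140, Q* = 312.
With the subsidy, sellers receive Ps = Pb + 9 for each unit, where Pb is the price buyers pay.
Supply in terms of Pb becomes Qs = -458 + 5.5(Pb + 9) = -408.5 + 5.5Pb. Setting this equal to demand: 802 - 3.5Pb = -408.5 + 5.5Pb, so Pb = 134.5.
Sellers receive Ps = 134.5 + 9 = 143.5; Q' = 802 − 3.5·134.5 = 331.25.
Buyers' price falls by P* − Pb = 140 − 134.5 = 5.5; sellers' price rises by Ps − P* = 143.5 − 140 = 3.5.
So producers capture 3.5/9 = 7/18 of each unit of subsidy.

Producer share = 7/18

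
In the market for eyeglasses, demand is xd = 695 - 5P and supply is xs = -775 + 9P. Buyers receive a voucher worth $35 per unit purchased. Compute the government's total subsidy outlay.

Pre-subsidy: 695 - 5P = -775 + 9P gives P* = 105, x* = 170.
With the rebate, buyers effectively pay Pb = Ps − 35, where Ps is the price sellers receive.
Demand in terms of Ps becomes xd = 695 − 5(Ps − 35) = 870 - 5Ps. Setting this equal to supply: 870 - 5Ps = -775 + 9Ps, so Ps = 117.5.
Buyers pay Pb = 117.5 − 35 = 82.5; x' = -775 + 9·117.5 = 282.5.
Government outlay = subsidy × quantity = 35 × 282.5 = 9887.5.

Government cost = $9887.5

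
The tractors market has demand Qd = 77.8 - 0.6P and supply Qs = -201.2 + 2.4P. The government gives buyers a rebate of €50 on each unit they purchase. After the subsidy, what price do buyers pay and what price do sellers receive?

Buyers pay €53; sellers receive €103

Pre-subsidy: 77.8 - 0.6P = -201.2 + 2.4P gives P* = 93, Q* = 22.
With the rebate, buyers effectively pay Pb = Ps − 50, where Ps is the price sellers receive.
Demand in terms of Ps becomes Qd = 77.8 − 0.6(Ps − 50) = 107.8 - 0.6Ps. Setting this equal to supply: 107.8 - 0.6Ps = -201.2 + 2.4Ps, so Ps = 103.
Buyers pay Pb = 103 − 50 = 53; Q' = -201.2 + 2.4·103 = 46.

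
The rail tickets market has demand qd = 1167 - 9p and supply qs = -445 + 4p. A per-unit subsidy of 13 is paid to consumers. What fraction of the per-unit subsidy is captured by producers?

Pre-subsidy: 1167 - 9p = -445 + 4p gives p* = 124, q* = 51.
With the rebate, buyers effectively pay pb = ps − 13, where ps is the price sellers receive.
Demand in terms of ps becomes qd = 1167 − 9(ps − 13) = 1284 - 9ps. Setting this equal to supply: 1284 - 9ps = -445 + 4ps, so ps = 133.
Buyers pay pb = 133 − 13 = 120; q' = -445 + 4·133 = 87.
Buyers' price falls by p* − pb = 124 − 120 = 4; sellers' price rises by ps − p* = 133 − 124 = 9.
So producers capture 9/13 = 9/13 of each unit of subsidy.

Producer share = 9/13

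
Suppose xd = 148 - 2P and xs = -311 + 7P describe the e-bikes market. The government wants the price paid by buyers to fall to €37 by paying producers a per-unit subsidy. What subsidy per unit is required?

At a buyer price of 37, quantity demanded is 148 − 2·37 = 74.
Sellers supply 74 only when they receive Ps with -311 + 7·Ps = 74, i.e. Ps = 55.
s = Ps − Pb = 55 − 37 = 18.

Required subsidy s = €18 per unit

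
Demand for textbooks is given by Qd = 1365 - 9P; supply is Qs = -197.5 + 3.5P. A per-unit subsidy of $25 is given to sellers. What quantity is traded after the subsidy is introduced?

Q' = 303

Pre-subsidy: 1365 - 9P = -197.5 + 3.5P gives P* = 125, Q* = 240.
With the subsidy, sellers receive Ps = Pb + 25 for each unit, where Pb is the price buyers pay.
Supply in terms of Pb becomes Qs = -197.5 + 3.5(Pb + 25) = -110 + 3.5Pb. Setting this equal to demand: 1365 - 9Pb = -110 + 3.5Pb, so Pb = 118.
Sellers receive Ps = 118 + 25 = 143; Q' = 1365 − 9·118 = 303.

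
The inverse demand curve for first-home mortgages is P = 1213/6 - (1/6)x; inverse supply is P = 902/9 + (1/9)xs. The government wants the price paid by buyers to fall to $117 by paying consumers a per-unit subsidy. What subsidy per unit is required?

At a buyer price of 117, quantity demanded is 1213 − 6·117 = 511.
Sellers supply 511 only when they receive Ps = 902/9 + (1/9)·511 = 157.
s = Ps − Pb = 157 − 117 = 40.

Required subsidy s = $40 per unit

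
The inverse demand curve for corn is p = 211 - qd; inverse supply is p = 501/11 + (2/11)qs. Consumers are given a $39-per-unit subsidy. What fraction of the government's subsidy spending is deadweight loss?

DWL / government spending = 33/346

Pre-subsidy: 211 - q = 501/11 + (2/11)q gives q* = 140 and p* = 71.
With the rebate, buyers effectively pay pb = ps − 39, where ps is the price sellers receive.
On the curves, pb = 211 - q and ps = 501/11 + (2/11)q; the wedge ps − pb = 39 gives 501/11 + (2/11)q − (211 - q) = 39, so q' = 173.
Then pb = 211 − 1·173 = 38 and ps = 501/11 + (2/11)·173 = 77.
ΔCS = ½(140 + 173)(71 − 38) = 5164.5; ΔPS = ½(140 + 173)(77 − 71) = 939.
Government spending = 39 × 173 = 6747.
DWL = ½ × 39 × (173 − 140) = 643.5; fraction = 643.5 / 6747 = 33/346.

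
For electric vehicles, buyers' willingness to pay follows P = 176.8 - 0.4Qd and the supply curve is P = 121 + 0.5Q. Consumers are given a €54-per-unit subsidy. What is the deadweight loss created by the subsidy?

Pre-subsidy: 176.8 - 0.4Q = 121 + 0.5Q gives Q* = 62 and P* = 152.
With the rebate, buyers effectively pay Pb = Ps − 54, where Ps is the price sellers receive.
On the curves, Pb = 176.8 - 0.4Q and Ps = 121 + 0.5Q; the wedge Ps − Pb = 54 gives 121 + 0.5Q − (176.8 - 0.4Q) = 54, so Q' = 122.
Then Pb = 176.8 − 0.4·122 = 128 and Ps = 121 + 0.5·122 = 182.
The subsidy expands output by 122 − 62 = 60 past the efficient level; on those units the gap between marginal cost and willingness to pay runs from 0 up to 54.
DWL = ½ × 54 × 60 = 1620.

Deadweight loss = €1620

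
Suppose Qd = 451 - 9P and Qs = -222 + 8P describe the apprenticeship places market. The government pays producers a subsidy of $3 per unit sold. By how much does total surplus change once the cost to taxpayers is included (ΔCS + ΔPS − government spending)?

Net change in total surplus = -324/17

Pre-subsidy: 451 - 9P = -222 + 8P gives P* = 673/17, Q* = 1610/17.
With the subsidy, sellers receive Ps = Pb + 3 for each unit, where Pb is the price buyers pay.
Supply in terms of Pb becomes Qs = -222 + 8(Pb + 3) = -198 + 8Pb. Setting this equal to demand: 451 - 9Pb = -198 + 8Pb, so Pb = 649/17.
Sellers receive Ps = 649/17 + 3 = 700/17; Q' = 451 − 9·(649/17) = 1826/17.
ΔCS = ½(1610/17 + 1826/17)(673/17 − 649/17) = 41232/289; ΔPS = ½(1610/17 + 1826/17)(700/17 − 673/17) = 46386/289.
Government spending = 3 × 1826/17 = 5478/17.
Net change = 41232/289 + 46386/289 − 5478/17 = -324/17. The loss equals the DWL triangle ½·3·216/17.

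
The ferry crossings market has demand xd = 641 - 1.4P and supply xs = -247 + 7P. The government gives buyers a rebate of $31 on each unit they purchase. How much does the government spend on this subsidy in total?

Government cost = 98425/6

Pre-subsidy: 641 - 1.4P = -247 + 7P gives P* = 740/7, x* = 493.
With the rebate, buyers effectively pay Pb = Ps − 31, where Ps is the price sellers receive.
Demand in terms of Ps becomes xd = 641 − 1.4(Ps − 31) = 684.4 - 1.4Ps. Setting this equal to supply: 684.4 - 1.4Ps = -247 + 7Ps, so Ps = 4657/42.
Buyers pay Pb = 4657/42 − 31 = 3355/42; x' = -247 + 7·(4657/42) = 3175/6.
Government outlay = subsidy × quantity = 31 × 3175/6 = 98425/6.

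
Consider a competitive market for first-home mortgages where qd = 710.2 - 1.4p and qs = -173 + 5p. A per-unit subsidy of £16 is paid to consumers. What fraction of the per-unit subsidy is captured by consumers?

Consumer share = 0.78125

Pre-subsidy: 710.2 - 1.4p = -173 + 5p gives p* = 138, q* = 517.
With the rebate, buyers effectively pay pb = ps − 16, where ps is the price sellers receive.
Demand in terms of ps becomes qd = 710.2 − 1.4(ps − 16) = 732.6 - 1.4ps. Setting this equal to supply: 732.6 - 1.4ps = -173 + 5ps, so ps = 141.5.
Buyers pay pb = 141.5 − 16 = 125.5; q' = -173 + 5·141.5 = 534.5.
Buyers' price falls by p* − pb = 138 − 125.5 = 12.5; sellers' price rises by ps − p* = 141.5 − 138 = 3.5.
So consumers capture 12.5/16 = 0.78125 of each unit of subsidy.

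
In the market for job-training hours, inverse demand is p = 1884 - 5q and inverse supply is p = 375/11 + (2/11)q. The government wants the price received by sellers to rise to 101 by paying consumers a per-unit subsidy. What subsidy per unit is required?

At a seller price of 101, quantity supplied is -187.5 + 5.5·101 = 368.
Buyers absorb 368 only when they pay pb = 1884 − 5·368 = 44.
s = ps − pb = 101 − 44 = 57.

Required subsidy s = 57 per unit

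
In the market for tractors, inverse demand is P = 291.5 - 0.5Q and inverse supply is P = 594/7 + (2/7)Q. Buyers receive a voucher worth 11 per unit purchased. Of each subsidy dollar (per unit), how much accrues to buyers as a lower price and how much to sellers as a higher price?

Buyers gain 7 per unit; sellers gain 4 per unit

Pre-subsidy: 291.5 - 0.5Q = 594/7 + (2/7)Q gives Q* = 263 and P* = 160.
With the rebate, buyers effectively pay Pb = Ps − 11, where Ps is the price sellers receive.
On the curves, Pb = 291.5 - 0.5Q and Ps = 594/7 + (2/7)Q; the wedge Ps − Pb = 11 gives 594/7 + (2/7)Q − (291.5 - 0.5Q) = 11, so Q' = 277.
Then Pb = 291.5 − 0.5·277 = 153 and Ps = 594/7 + (2/7)·277 = 164.
Buyers' price falls by P* − Pb = 160 − 153 = 7; sellers' price rises by Ps − P* = 164 − 160 = 4.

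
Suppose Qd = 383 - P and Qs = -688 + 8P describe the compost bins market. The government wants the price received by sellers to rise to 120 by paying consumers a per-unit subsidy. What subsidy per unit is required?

At a seller price of 120, quantity supplied is -688 + 8·120 = 272.
Buyers absorb 272 only when they pay Pb with 383 − 1·Pb = 272, i.e. Pb = 111.
s = Ps − Pb = 120 − 111 = 9.

Required subsidy s = 9 per unit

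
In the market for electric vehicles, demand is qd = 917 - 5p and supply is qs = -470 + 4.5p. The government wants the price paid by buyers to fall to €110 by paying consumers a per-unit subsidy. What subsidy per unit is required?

Required subsidy s = €76 per unit

At a buyer price of 110, quantity demanded is 917 − 5·110 = 367.
Sellers supply 367 only when they receive ps with -470 + 4.5·ps = 367, i.e. ps = 186.
s = ps − pb = 186 − 110 = 76.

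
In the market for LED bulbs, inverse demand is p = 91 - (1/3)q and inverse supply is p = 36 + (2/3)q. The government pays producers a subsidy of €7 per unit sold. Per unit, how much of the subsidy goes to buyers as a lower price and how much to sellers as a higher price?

Pre-subsidy: 91 - (1/3)q = 36 + (2/3)q gives q* = 55 and p* = 218/3.
With the subsidy, sellers receive ps = pb + 7 for each unit, where pb is the price buyers pay.
On the curves, pb = 91 - (1/3)q and ps = 36 + (2/3)q; the wedge ps − pb = 7 gives 36 + (2/3)q − (91 - (1/3)q) = 7, so q' = 62.
Then pb = 91 − (1/3)·62 = 211/3 and ps = 36 + (2/3)·62 = 232/3.
Buyers' price falls by p* − pb = 218/3 − 211/3 = 7/3; sellers' price rises by ps − p* = 232/3 − 218/3 = 14/3.

Buyers gain 7/3 per unit; sellers gain 14/3 per unit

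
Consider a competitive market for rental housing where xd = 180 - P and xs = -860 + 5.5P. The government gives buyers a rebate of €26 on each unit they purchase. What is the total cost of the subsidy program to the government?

Government cost = €1092

Pre-subsidy: 180 - P = -860 + 5.5P gives P* = 160, x* = 20.
With the rebate, buyers effectively pay Pb = Ps − 26, where Ps is the price sellers receive.
Demand in terms of Ps becomes xd = 180 − 1(Ps − 26) = 206 - Ps. Setting this equal to supply: 206 - Ps = -860 + 5.5Ps, so Ps = 164.
Buyers pay Pb = 164 − 26 = 138; x' = -860 + 5.5·164 = 42.
Government outlay = subsidy × quantity = 26 × 42 = 1092.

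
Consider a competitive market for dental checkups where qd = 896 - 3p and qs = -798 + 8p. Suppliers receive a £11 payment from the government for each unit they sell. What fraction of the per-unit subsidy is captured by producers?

Producer share = 3/11

Pre-subsidy: 896 - 3p = -798 + 8p gives p* = 154, q* = 434.
With the subsidy, sellers receive ps = pb + 11 for each unit, where pb is the price buyers pay.
Supply in terms of pb becomes qs = -798 + 8(pb + 11) = -710 + 8pb. Setting this equal to demand: 896 - 3pb = -710 + 8pb, so pb = 146.
Sellers receive ps = 146 + 11 = 157; q' = 896 − 3·146 = 458.
Buyers' price falls by p* − pb = 154 − 146 = 8; sellers' price rises by ps − p* = 157 − 154 = 3.
So producers capture 3/11 = 3/11 of each unit of subsidy.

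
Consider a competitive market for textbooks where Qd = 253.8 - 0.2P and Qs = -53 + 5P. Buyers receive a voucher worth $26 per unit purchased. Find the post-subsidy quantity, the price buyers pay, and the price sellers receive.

Pre-subsidy: 253.8 - 0.2P = -53 + 5P gives P* = 59, Q* = 242.
With the rebate, buyers effectively pay Pb = Ps − 26, where Ps is the price sellers receive.
Demand in terms of Ps becomes Qd = 253.8 − 0.2(Ps − 26) = 259 - 0.2Ps. Setting this equal to supply: 259 - 0.2Ps = -53 + 5Ps, so Ps = 60.
Buyers pay Pb = 60 − 26 = 34; Q' = -53 + 5·60 = 247.

Q' = 247; buyers pay $34; sellers receive $60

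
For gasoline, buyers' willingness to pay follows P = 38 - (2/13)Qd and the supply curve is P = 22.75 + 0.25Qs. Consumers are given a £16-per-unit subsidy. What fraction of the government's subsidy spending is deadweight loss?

DWL / government spending = 0.256

Pre-subsidy: 38 - (2/13)Q = 22.75 + 0.25Q gives Q* = 793/21 and P* = 676/21.
With the rebate, buyers effectively pay Pb = Ps − 16, where Ps is the price sellers receive.
On the curves, Pb = 38 - (2/13)Q and Ps = 22.75 + 0.25Q; the wedge Ps − Pb = 16 gives 22.75 + 0.25Q − (38 - (2/13)Q) = 16, so Q' = 1625/21.
Then Pb = 38 − (2/13)·(1625/21) = 548/21 and Ps = 22.75 + 0.25·(1625/21) = 884/21.
ΔCS = ½(793/21 + 1625/21)(676/21 − 548/21) = 51584/147; ΔPS = ½(793/21 + 1625/21)(884/21 − 676/21) = 83824/147.
Government spending = 16 × 1625/21 = 26000/21.
DWL = ½ × 16 × (1625/21 − 793/21) = 6656/21; fraction = (6656/21) / (26000/21) = 0.256.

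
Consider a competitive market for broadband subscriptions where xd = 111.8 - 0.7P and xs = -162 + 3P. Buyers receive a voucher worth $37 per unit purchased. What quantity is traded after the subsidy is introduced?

Pre-subsidy: 111.8 - 0.7P = -162 + 3P gives P* = 74, x* = 60.
With the rebate, buyers effectively pay Pb = Ps − 37, where Ps is the price sellers receive.
Demand in terms of Ps becomes xd = 111.8 − 0.7(Ps − 37) = 137.7 - 0.7Ps. Setting this equal to supply: 137.7 - 0.7Ps = -162 + 3Ps, so Ps = 81.
Buyers pay Pb = 81 − 37 = 44; x' = -162 + 3·81 = 81.

x' = 81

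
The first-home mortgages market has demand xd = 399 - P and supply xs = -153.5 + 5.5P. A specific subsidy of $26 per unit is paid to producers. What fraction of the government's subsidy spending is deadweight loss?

Pre-subsidy: 399 - P = -153.5 + 5.5P gives P* = 85, x* = 314.
With the subsidy, sellers receive Ps = Pb + 26 for each unit, where Pb is the price buyers pay.
Supply in terms of Pb becomes xs = -153.5 + 5.5(Pb + 26) = -10.5 + 5.5Pb. Setting this equal to demand: 399 - Pb = -10.5 + 5.5Pb, so Pb = 63.
Sellers receive Ps = 63 + 26 = 89; x' = 399 − 1·63 = 336.
ΔCS = ½(314 + 336)(85 − 63) = 7150; ΔPS = ½(314 + 336)(89 − 85) = 1300.
Government spending = 26 × 336 = 8736.
DWL = ½ × 26 × (336 − 314) = 286; fraction = 286 / 8736 = 11/336.

DWL / government spending = 11/336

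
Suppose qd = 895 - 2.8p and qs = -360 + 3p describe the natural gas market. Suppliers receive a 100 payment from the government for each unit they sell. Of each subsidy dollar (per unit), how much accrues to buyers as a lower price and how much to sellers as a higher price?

Buyers gain 1500/29 per unit; sellers gain 1400/29 per unit

Pre-subsidy: 895 - 2.8p = -360 + 3p gives p* = 6275/29, q* = 8385/29.
With the subsidy, sellers receive ps = pb + 100 for each unit, where pb is the price buyers pay.
Supply in terms of pb becomes qs = -360 + 3(pb + 100) = -60 + 3pb. Setting this equal to demand: 895 - 2.8pb = -60 + 3pb, so pb = 4775/29.
Sellers receive ps = 4775/29 + 100 = 7675/29; q' = 895 − 2.8·(4775/29) = 12585/29.
Buyers' price falls by p* − pb = 6275/29 − 4775/29 = 1500/29; sellers' price rises by ps − p* = 7675/29 − 6275/29 = 1400/29.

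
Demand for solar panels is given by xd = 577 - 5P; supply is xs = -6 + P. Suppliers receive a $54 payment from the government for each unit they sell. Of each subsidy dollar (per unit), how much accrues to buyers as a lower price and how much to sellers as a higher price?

Pre-subsidy: 577 - 5P = -6 + P gives P* = 583/6, x* = 547/6.
With the subsidy, sellers receive Ps = Pb + 54 for each unit, where Pb is the price buyers pay.
Supply in terms of Pb becomes xs = -6 + 1(Pb + 54) = 48 + Pb. Setting this equal to demand: 577 - 5Pb = 48 + Pb, so Pb = 529/6.
Sellers receive Ps = 529/6 + 54 = 853/6; x' = 577 − 5·(529/6) = 817/6.
Buyers' price falls by P* − Pb = 583/6 − 529/6 = 9; sellers' price rises by Ps − P* = 853/6 − 583/6 = 45.

Buyers gain $9 per unit; sellers gain $45 per unit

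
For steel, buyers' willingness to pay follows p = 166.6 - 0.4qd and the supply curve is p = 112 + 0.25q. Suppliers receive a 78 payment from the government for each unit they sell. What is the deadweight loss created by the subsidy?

Pre-subsidy: 166.6 - 0.4q = 112 + 0.25q gives q* = 84 and p* = 133.
With the subsidy, sellers receive ps = pb + 78 for each unit, where pb is the price buyers pay.
On the curves, pb = 166.6 - 0.4q and ps = 112 + 0.25q; the wedge ps − pb = 78 gives 112 + 0.25q − (166.6 - 0.4q) = 78, so q' = 204.
Then pb = 166.6 − 0.4·204 = 85 and ps = 112 + 0.25·204 = 163.
The subsidy expands output by 204 − 84 = 120 past the efficient level; on those units the gap between marginal cost and willingness to pay runs from 0 up to 78.
DWL = ½ × 78 × 120 = 4680.

Deadweight loss = 4680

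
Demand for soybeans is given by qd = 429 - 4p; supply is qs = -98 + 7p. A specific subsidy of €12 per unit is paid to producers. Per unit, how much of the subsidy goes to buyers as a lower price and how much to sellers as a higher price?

Pre-subsidy: 429 - 4p = -98 + 7p gives p* = 527/11, q* = 2611/11.
With the subsidy, sellers receive ps = pb + 12 for each unit, where pb is the price buyers pay.
Supply in terms of pb becomes qs = -98 + 7(pb + 12) = -14 + 7pb. Setting this equal to demand: 429 - 4pb = -14 + 7pb, so pb = 443/11.
Sellers receive ps = 443/11 + 12 = 575/11; q' = 429 − 4·(443/11) = 2947/11.
Buyers' price falls by p* − pb = 527/11 − 443/11 = 84/11; sellers' price rises by ps − p* = 575/11 − 527/11 = 48/11.

Buyers gain 84/11 per unit; sellers gain 48/11 per unit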